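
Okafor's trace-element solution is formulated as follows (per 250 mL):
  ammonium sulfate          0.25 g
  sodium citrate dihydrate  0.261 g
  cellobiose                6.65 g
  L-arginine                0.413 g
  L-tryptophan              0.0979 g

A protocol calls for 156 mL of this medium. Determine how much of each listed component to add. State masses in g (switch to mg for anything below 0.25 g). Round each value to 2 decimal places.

ammonium sulfate 156.00 mg; sodium citrate dihydrate 162.86 mg; cellobiose 4.15 g; L-arginine 0.26 g; L-tryptophan 61.09 mg

Scale factor = 156 mL / 250 mL = 0.624.
ammonium sulfate: 0.25 g × (156 mL / 250 mL) = 0.156 g = 156.00 mg
sodium citrate dihydrate: 0.261 g × (156 mL / 250 mL) = 0.162864 g = 162.86 mg
cellobiose: 6.65 g × (156 mL / 250 mL) = 4.15 g
L-arginine: 0.413 g × (156 mL / 250 mL) = 0.26 g
L-tryptophan: 0.0979 g × (156 mL / 250 mL) = 0.0610896 g = 61.09 mg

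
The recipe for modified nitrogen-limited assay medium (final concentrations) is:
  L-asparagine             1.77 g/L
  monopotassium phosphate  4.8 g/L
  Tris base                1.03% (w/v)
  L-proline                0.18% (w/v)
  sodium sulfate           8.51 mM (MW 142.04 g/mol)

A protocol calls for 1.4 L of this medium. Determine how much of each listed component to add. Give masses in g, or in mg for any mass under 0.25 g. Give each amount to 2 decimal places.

Working volume: 1.4 L.
L-asparagine: 1.77 g/L × 1.4 L = 2.48 g
monopotassium phosphate: 4.8 g/L × 1.4 L = 6.72 g
Tris base: 1.03% w/v = 10.3 g/L → 10.3 × 1.4 L = 14.42 g
L-proline: 0.18 g per 100 mL × 1400 mL ÷ 100 = 2.52 g
sodium sulfate: 8.51 mmol/L × 142.04 g/mol × 1.4 L ÷ 1000 = 1.69 g

L-asparagine 2.48 g; monopotassium phosphate 6.72 g; Tris base 14.42 g; L-proline 2.52 g; sodium sulfate 1.69 g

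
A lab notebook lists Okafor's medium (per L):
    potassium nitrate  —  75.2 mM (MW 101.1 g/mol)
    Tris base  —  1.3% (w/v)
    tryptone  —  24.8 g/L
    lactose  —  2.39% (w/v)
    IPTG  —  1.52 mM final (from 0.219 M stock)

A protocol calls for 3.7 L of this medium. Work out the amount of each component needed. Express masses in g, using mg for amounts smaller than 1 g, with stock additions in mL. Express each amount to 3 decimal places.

Working volume: 3.7 L.
potassium nitrate: 75.2 mmol/L × 101.1 g/mol × 3.7 L ÷ 1000 = 28.130 g
Tris base: 1.3 g per 100 mL × 3700 mL ÷ 100 = 48.100 g
tryptone: 24.8 g/L × 3.7 L = 91.760 g
lactose: 2.39 g per 100 mL × 3700 mL ÷ 100 = 88.430 g
IPTG: V = C2·V2/C1 = 1.52 mM × 3700 mL ÷ 219 mM = 25.680 mL

potassium nitrate 28.130 g; Tris base 48.100 g; tryptone 91.760 g; lactose 88.430 g; IPTG 25.680 mL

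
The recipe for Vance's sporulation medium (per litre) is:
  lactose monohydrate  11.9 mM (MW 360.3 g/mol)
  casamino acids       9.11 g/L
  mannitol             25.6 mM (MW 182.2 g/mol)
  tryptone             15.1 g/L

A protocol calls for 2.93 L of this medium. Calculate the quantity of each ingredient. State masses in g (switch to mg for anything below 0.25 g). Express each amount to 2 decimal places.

Scale factor relative to 1 L: 2.93.
lactose monohydrate: 11.9 mmol/L × 360.3 g/mol × 2.93 L ÷ 1000 = 12.56 g
casamino acids: 9.11 g/L × 2.93 L = 26.69 g
mannitol: 25.6 mmol/L × 182.2 g/mol × 2.93 L ÷ 1000 = 13.67 g
tryptone: 15.1 g/L × 2.93 L = 44.24 g

lactose monohydrate 12.56 g; casamino acids 26.69 g; mannitol 13.67 g; tryptone 44.24 g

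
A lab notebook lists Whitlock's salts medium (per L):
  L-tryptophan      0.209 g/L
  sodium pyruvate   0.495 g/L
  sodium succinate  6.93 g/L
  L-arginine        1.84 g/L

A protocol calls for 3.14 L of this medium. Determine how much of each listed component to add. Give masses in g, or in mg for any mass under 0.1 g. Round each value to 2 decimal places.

Scale factor relative to 1 L: 3.14.
L-tryptophan: 0.209 g/L × 3.14 L = 0.66 g
sodium pyruvate: 0.495 g/L × 3.14 L = 1.55 g
sodium succinate: 6.93 g/L × 3.14 L = 21.76 g
L-arginine: 1.84 g/L × 3.14 L = 5.78 g

L-tryptophan 0.66 g; sodium pyruvate 1.55 g; sodium succinate 21.76 g; L-arginine 5.78 g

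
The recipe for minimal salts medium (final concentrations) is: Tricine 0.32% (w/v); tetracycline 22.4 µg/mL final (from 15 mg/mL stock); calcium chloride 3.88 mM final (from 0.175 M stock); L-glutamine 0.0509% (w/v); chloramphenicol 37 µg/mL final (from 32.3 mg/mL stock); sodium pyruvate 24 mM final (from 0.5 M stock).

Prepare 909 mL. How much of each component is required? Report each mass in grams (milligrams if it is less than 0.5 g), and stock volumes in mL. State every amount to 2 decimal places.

Tricine 2.91 g; tetracycline 1.36 mL; calcium chloride 20.15 mL; L-glutamine 462.68 mg; chloramphenicol 1.04 mL; sodium pyruvate 43.63 mL

Scale factor relative to 1 L: 0.909.
Tricine: 0.32 g per 100 mL × 909 mL ÷ 100 = 2.91 g
tetracycline: C1V1 = C2V2 → 22.4 µg/mL × 909 mL ÷ 15000 µg/mL = 1.36 mL
calcium chloride: dilute stock: 3.88 mM × 909 mL ÷ 175 mM = 20.15 mL
L-glutamine: 0.0509 g per 100 mL × 909 mL ÷ 100 = 0.462681 g = 462.68 mg
chloramphenicol: V = C2·V2/C1 = 37 µg/mL × 909 mL ÷ 32300 µg/mL = 1.04 mL
sodium pyruvate: V = C2·V2/C1 = 24 mM × 909 mL ÷ 500 mM = 43.63 mL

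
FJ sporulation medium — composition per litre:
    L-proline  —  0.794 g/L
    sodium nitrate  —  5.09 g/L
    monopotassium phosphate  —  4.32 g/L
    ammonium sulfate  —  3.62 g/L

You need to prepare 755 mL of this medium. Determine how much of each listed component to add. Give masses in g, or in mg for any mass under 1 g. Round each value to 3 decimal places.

L-proline 599.470 mg; sodium nitrate 3.843 g; monopotassium phosphate 3.262 g; ammonium sulfate 2.733 g

Target volume = 755 mL = 0.755 L.
L-proline: 0.794 g/L × 0.755 L = 0.59947 g = 599.470 mg
sodium nitrate: 5.09 g/L × 0.755 L = 3.843 g
monopotassium phosphate: 4.32 g/L × 0.755 L = 3.262 g
ammonium sulfate: 3.62 g/L × 0.755 L = 2.733 g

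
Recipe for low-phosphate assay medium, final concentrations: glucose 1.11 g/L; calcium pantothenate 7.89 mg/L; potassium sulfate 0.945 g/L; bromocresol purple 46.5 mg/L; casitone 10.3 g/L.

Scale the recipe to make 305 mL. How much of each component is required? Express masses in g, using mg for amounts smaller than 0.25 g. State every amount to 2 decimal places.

Working volume: 305 mL = 0.305 L.
glucose: 1.11 g/L × 0.305 L = 0.34 g
calcium pantothenate: 7.89 mg/L × 0.305 L = 2.41 mg
potassium sulfate: 0.945 g/L × 0.305 L = 0.29 g
bromocresol purple: 46.5 mg/L × 0.305 L = 14.18 mg
casitone: 10.3 g/L × 0.305 L = 3.14 g

glucose 0.34 g; calcium pantothenate 2.41 mg; potassium sulfate 0.29 g; bromocresol purple 14.18 mg; casitone 3.14 g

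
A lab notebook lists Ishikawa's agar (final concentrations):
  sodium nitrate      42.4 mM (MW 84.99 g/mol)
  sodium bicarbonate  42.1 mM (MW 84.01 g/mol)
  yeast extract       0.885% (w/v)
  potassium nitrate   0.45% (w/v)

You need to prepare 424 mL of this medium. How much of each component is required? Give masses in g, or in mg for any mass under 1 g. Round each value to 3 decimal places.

sodium nitrate 1.528 g; sodium bicarbonate 1.500 g; yeast extract 3.752 g; potassium nitrate 1.908 g

Target volume = 424 mL = 0.424 L.
sodium nitrate: 42.4 mmol/L × 84.99 g/mol × 0.424 L ÷ 1000 = 1.528 g
sodium bicarbonate: 42.1 mmol/L × 84.01 g/mol × 0.424 L ÷ 1000 = 1.500 g
yeast extract: 0.885 g per 100 mL × 424 mL ÷ 100 = 3.752 g
potassium nitrate: 0.45 g per 100 mL × 424 mL ÷ 100 = 1.908 g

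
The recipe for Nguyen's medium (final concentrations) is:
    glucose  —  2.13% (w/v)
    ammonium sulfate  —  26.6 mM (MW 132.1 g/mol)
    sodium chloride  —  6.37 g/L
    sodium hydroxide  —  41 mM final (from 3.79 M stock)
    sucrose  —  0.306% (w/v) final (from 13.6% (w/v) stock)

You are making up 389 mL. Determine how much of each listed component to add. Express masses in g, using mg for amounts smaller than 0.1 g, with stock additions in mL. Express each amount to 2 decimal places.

Scale factor relative to 1 L: 0.389.
glucose: 2.13 g per 100 mL × 389 mL ÷ 100 = 8.29 g
ammonium sulfate: 26.6 mmol/L × 132.1 g/mol × 0.389 L ÷ 1000 = 1.37 g
sodium chloride: 6.37 g/L × 0.389 L = 2.48 g
sodium hydroxide: C1V1 = C2V2 → 41 mM × 389 mL ÷ 3790 mM = 4.21 mL
sucrose: V = C2·V2/C1 = 0.306% ÷ 13.6% × 389 mL = 8.75 mL

glucose 8.29 g; ammonium sulfate 1.37 g; sodium chloride 2.48 g; sodium hydroxide 4.21 mL; sucrose 8.75 mL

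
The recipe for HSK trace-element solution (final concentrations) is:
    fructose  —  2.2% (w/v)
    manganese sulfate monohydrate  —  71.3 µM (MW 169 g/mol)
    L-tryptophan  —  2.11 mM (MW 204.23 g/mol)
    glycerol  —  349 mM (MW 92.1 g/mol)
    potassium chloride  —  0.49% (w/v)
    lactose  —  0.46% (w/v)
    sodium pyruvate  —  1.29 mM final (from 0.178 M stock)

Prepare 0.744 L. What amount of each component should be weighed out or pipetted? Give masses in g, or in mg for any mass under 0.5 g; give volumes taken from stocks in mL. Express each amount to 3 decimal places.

Scale factor relative to 1 L: 0.744.
fructose: 2.2 g per 100 mL × 744 mL ÷ 100 = 16.368 g
manganese sulfate monohydrate: 71.3 µmol/L × 169 g/mol × 0.744 L ÷ 1000 = 8.965 mg
L-tryptophan: 2.11 mmol/L × 204.23 mg/mmol × 0.744 L = 320.608 mg
glycerol: 349 mmol/L × 92.1 g/mol × 0.744 L ÷ 1000 = 23.914 g
potassium chloride: 0.49 g per 100 mL × 744 mL ÷ 100 = 3.646 g
lactose: 0.46 g per 100 mL × 744 mL ÷ 100 = 3.422 g
sodium pyruvate: dilute stock: 1.29 mM × 744 mL ÷ 178 mM = 5.392 mL

fructose 16.368 g; manganese sulfate monohydrate 8.965 mg; L-tryptophan 320.608 mg; glycerol 23.914 g; potassium chloride 3.646 g; lactose 3.422 g; sodium pyruvate 5.392 mL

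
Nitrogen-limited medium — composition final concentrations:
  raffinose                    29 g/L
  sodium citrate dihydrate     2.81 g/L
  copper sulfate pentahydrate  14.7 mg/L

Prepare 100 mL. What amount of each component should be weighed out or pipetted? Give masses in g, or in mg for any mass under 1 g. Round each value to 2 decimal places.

Scale factor relative to 1 L: 0.1.
raffinose: 29 g/L × 0.1 L = 2.90 g
sodium citrate dihydrate: 2.81 g/L × 0.1 L = 0.281 g = 281.00 mg
copper sulfate pentahydrate: 14.7 mg/L × 0.1 L = 1.47 mg

raffinose 2.90 g; sodium citrate dihydrate 281.00 mg; copper sulfate pentahydrate 1.47 mg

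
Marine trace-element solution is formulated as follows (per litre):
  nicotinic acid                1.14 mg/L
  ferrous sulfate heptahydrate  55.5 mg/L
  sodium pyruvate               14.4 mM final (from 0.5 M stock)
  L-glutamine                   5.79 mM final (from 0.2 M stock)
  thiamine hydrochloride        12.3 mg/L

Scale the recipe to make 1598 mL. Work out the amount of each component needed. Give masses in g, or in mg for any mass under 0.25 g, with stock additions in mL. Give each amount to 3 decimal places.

Working volume: 1598 mL = 1.598 L.
nicotinic acid: 1.14 mg/L × 1.598 L = 1.822 mg
ferrous sulfate heptahydrate: 55.5 mg/L × 1.598 L = 88.689 mg
sodium pyruvate: C1V1 = C2V2 → 14.4 mM × 1598 mL ÷ 500 mM = 46.022 mL
L-glutamine: C1V1 = C2V2 → 5.79 mM × 1598 mL ÷ 200 mM = 46.262 mL
thiamine hydrochloride: 12.3 mg/L × 1.598 L = 19.655 mg

nicotinic acid 1.822 mg; ferrous sulfate heptahydrate 88.689 mg; sodium pyruvate 46.022 mL; L-glutamine 46.262 mL; thiamine hydrochloride 19.655 mg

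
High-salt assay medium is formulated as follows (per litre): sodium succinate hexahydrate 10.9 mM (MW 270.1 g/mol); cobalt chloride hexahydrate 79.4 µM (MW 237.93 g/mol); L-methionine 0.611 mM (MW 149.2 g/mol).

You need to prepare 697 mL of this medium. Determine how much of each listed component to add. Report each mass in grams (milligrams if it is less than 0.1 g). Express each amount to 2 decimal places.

Target volume = 697 mL = 0.697 L.
sodium succinate hexahydrate: 10.9 mmol/L × 270.1 g/mol × 0.697 L ÷ 1000 = 2.05 g
cobalt chloride hexahydrate: 79.4 µmol/L × 237.93 g/mol × 0.697 L ÷ 1000 = 13.17 mg
L-methionine: 0.611 mmol/L × 149.2 mg/mmol × 0.697 L = 63.54 mg

sodium succinate hexahydrate 2.05 g; cobalt chloride hexahydrate 13.17 mg; L-methionine 63.54 mg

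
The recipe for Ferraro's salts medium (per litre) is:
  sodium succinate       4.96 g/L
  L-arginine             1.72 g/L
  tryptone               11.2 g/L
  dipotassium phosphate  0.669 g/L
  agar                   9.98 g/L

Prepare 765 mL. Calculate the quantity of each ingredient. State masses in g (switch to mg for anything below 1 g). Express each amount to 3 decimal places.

sodium succinate 3.794 g; L-arginine 1.316 g; tryptone 8.568 g; dipotassium phosphate 511.785 mg; agar 7.635 g

Scale factor relative to 1 L: 0.765.
sodium succinate: 4.96 g/L × 0.765 L = 3.794 g
L-arginine: 1.72 g/L × 0.765 L = 1.316 g
tryptone: 11.2 g/L × 0.765 L = 8.568 g
dipotassium phosphate: 0.669 g/L × 0.765 L = 0.511785 g = 511.785 mg
agar: 9.98 g/L × 0.765 L = 7.635 g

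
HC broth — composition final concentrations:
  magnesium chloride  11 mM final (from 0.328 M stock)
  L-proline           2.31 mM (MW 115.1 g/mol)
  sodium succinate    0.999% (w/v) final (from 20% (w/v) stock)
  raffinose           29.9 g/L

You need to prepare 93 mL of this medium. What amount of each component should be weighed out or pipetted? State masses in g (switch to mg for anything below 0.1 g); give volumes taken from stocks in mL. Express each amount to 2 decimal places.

magnesium chloride 3.12 mL; L-proline 24.73 mg; sodium succinate 4.65 mL; raffinose 2.78 g

Target volume = 93 mL = 0.093 L.
magnesium chloride: V = C2·V2/C1 = 11 mM × 93 mL ÷ 328 mM = 3.12 mL
L-proline: 2.31 mmol/L × 115.1 mg/mmol × 0.093 L = 24.73 mg
sodium succinate: C1V1 = C2V2 → 0.999% ÷ 20% × 93 mL = 4.65 mL
raffinose: 29.9 g/L × 0.093 L = 2.78 g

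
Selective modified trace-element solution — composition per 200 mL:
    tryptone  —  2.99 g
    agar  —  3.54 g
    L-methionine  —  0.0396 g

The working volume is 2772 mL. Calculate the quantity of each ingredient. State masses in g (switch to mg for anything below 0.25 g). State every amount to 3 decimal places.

tryptone 41.441 g; agar 49.064 g; L-methionine 0.549 g

Scale factor = 2772 mL / 200 mL = 13.86.
tryptone: 2.99 g × (2772 mL / 200 mL) = 41.441 g
agar: 3.54 g × (2772 mL / 200 mL) = 49.064 g
L-methionine: 0.0396 g × (2772 mL / 200 mL) = 0.549 g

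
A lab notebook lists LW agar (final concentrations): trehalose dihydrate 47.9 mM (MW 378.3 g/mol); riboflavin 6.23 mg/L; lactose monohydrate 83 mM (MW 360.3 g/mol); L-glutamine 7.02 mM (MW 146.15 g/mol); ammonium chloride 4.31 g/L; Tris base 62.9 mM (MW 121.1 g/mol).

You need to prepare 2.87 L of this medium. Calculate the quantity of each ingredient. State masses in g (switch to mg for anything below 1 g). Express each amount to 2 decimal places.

trehalose dihydrate 52.01 g; riboflavin 17.88 mg; lactose monohydrate 85.83 g; L-glutamine 2.94 g; ammonium chloride 12.37 g; Tris base 21.86 g

Working volume: 2.87 L.
trehalose dihydrate: 47.9 mmol/L × 378.3 g/mol × 2.87 L ÷ 1000 = 52.01 g
riboflavin: 6.23 mg/L × 2.87 L = 17.88 mg
lactose monohydrate: 83 mmol/L × 360.3 g/mol × 2.87 L ÷ 1000 = 85.83 g
L-glutamine: 7.02 mmol/L × 146.15 g/mol × 2.87 L ÷ 1000 = 2.94 g
ammonium chloride: 4.31 g/L × 2.87 L = 12.37 g
Tris base: 62.9 mmol/L × 121.1 g/mol × 2.87 L ÷ 1000 = 21.86 g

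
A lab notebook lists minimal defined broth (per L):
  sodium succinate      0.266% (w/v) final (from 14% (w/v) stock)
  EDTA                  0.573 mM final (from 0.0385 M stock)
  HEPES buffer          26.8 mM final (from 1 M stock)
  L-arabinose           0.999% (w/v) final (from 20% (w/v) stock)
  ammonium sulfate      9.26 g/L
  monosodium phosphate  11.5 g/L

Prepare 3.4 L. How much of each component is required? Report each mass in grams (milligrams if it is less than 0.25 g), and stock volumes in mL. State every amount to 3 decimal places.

sodium succinate 64.600 mL; EDTA 50.603 mL; HEPES buffer 91.120 mL; L-arabinose 169.830 mL; ammonium sulfate 31.484 g; monosodium phosphate 39.100 g

Working volume: 3.4 L.
sodium succinate: V = C2·V2/C1 = 0.266% ÷ 14% × 3400 mL = 64.600 mL
EDTA: V = C2·V2/C1 = 0.573 mM × 3400 mL ÷ 38.5 mM = 50.603 mL
HEPES buffer: V = C2·V2/C1 = 26.8 mM × 3400 mL ÷ 1000 mM = 91.120 mL
L-arabinose: C1V1 = C2V2 → 0.999% ÷ 20% × 3400 mL = 169.830 mL
ammonium sulfate: 9.26 g/L × 3.4 L = 31.484 g
monosodium phosphate: 11.5 g/L × 3.4 L = 39.100 g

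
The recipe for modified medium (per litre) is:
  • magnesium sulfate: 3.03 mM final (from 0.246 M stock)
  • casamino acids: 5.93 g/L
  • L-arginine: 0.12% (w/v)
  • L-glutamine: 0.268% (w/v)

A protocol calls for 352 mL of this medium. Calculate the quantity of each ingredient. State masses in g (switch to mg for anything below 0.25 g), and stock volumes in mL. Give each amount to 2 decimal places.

Scale factor relative to 1 L: 0.352.
magnesium sulfate: C1V1 = C2V2 → 3.03 mM × 352 mL ÷ 246 mM = 4.34 mL
casamino acids: 5.93 g/L × 0.352 L = 2.09 g
L-arginine: 0.12% w/v = 1.2 g/L → 1.2 × 0.352 L = 0.42 g
L-glutamine: 0.268% w/v = 2.68 g/L → 2.68 × 0.352 L = 0.94 g

magnesium sulfate 4.34 mL; casamino acids 2.09 g; L-arginine 0.42 g; L-glutamine 0.94 g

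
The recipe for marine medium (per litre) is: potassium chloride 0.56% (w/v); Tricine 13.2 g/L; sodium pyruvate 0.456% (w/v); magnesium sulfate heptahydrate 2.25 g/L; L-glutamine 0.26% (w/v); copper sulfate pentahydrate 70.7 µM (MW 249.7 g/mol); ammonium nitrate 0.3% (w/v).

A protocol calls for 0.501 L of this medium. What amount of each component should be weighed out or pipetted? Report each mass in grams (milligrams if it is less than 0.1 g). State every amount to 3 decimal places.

potassium chloride 2.806 g; Tricine 6.613 g; sodium pyruvate 2.285 g; magnesium sulfate heptahydrate 1.127 g; L-glutamine 1.303 g; copper sulfate pentahydrate 8.845 mg; ammonium nitrate 1.503 g

Working volume: 0.501 L.
potassium chloride: 0.56 g per 100 mL × 501 mL ÷ 100 = 2.806 g
Tricine: 13.2 g/L × 0.501 L = 6.613 g
sodium pyruvate: 0.456 g per 100 mL × 501 mL ÷ 100 = 2.285 g
magnesium sulfate heptahydrate: 2.25 g/L × 0.501 L = 1.127 g
L-glutamine: 0.26 g per 100 mL × 501 mL ÷ 100 = 1.303 g
copper sulfate pentahydrate: 70.7 µmol/L × 249.7 g/mol × 0.501 L ÷ 1000 = 8.845 mg
ammonium nitrate: 0.3 g per 100 mL × 501 mL ÷ 100 = 1.503 g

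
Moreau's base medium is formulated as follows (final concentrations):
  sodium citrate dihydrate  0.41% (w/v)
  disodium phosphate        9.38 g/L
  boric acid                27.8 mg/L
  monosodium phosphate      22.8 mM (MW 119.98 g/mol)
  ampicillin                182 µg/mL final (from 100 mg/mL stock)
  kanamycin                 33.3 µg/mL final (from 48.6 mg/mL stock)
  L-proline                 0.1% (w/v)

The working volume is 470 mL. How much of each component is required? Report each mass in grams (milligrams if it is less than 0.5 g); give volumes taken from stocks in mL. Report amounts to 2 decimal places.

Scale factor relative to 1 L: 0.47.
sodium citrate dihydrate: 0.41% w/v = 4.1 g/L → 4.1 × 0.47 L = 1.93 g
disodium phosphate: 9.38 g/L × 0.47 L = 4.41 g
boric acid: 27.8 mg/L × 0.47 L = 13.07 mg
monosodium phosphate: 22.8 mmol/L × 119.98 g/mol × 0.47 L ÷ 1000 = 1.29 g
ampicillin: C1V1 = C2V2 → 182 µg/mL × 470 mL ÷ 100000 µg/mL = 0.86 mL
kanamycin: V = C2·V2/C1 = 33.3 µg/mL × 470 mL ÷ 48600 µg/mL = 0.32 mL
L-proline: 0.1% w/v = 1 g/L → 1 × 0.47 L = 0.47 g = 470.00 mg

sodium citrate dihydrate 1.93 g; disodium phosphate 4.41 g; boric acid 13.07 mg; monosodium phosphate 1.29 g; ampicillin 0.86 mL; kanamycin 0.32 mL; L-proline 470.00 mg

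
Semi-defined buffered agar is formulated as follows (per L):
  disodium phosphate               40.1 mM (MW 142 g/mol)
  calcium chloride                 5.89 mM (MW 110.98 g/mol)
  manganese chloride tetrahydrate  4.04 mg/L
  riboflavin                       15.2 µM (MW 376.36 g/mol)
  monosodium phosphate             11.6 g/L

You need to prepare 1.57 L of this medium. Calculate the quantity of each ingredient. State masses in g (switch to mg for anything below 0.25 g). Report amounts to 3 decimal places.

Scale factor relative to 1 L: 1.57.
disodium phosphate: 40.1 mmol/L × 142 g/mol × 1.57 L ÷ 1000 = 8.940 g
calcium chloride: 5.89 mmol/L × 110.98 g/mol × 1.57 L ÷ 1000 = 1.026 g
manganese chloride tetrahydrate: 4.04 mg/L × 1.57 L = 6.343 mg
riboflavin: 15.2 µmol/L × 376.36 g/mol × 1.57 L ÷ 1000 = 8.981 mg
monosodium phosphate: 11.6 g/L × 1.57 L = 18.212 g

disodium phosphate 8.940 g; calcium chloride 1.026 g; manganese chloride tetrahydrate 6.343 mg; riboflavin 8.981 mg; monosodium phosphate 18.212 g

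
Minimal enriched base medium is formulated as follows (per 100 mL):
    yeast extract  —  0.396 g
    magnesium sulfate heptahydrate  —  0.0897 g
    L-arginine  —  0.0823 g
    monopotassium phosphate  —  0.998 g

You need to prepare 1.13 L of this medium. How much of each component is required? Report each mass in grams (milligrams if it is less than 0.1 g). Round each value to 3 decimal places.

Ratio of target to recipe volume: 1130 / 100 = 11.3.
yeast extract: 0.396 g × (1130 mL / 100 mL) = 4.475 g
magnesium sulfate heptahydrate: 0.0897 g × (1130 mL / 100 mL) = 1.014 g
L-arginine: 0.0823 g × (1130 mL / 100 mL) = 0.930 g
monopotassium phosphate: 0.998 g × (1130 mL / 100 mL) = 11.277 g

yeast extract 4.475 g; magnesium sulfate heptahydrate 1.014 g; L-arginine 0.930 g; monopotassium phosphate 11.277 g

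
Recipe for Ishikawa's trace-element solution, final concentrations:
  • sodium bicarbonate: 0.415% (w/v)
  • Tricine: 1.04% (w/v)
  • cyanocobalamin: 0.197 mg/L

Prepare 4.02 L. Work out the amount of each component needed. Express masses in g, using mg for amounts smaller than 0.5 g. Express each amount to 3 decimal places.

sodium bicarbonate 16.683 g; Tricine 41.808 g; cyanocobalamin 0.792 mg

Scale factor relative to 1 L: 4.02.
sodium bicarbonate: 0.415 g per 100 mL × 4020 mL ÷ 100 = 16.683 g
Tricine: 1.04 g per 100 mL × 4020 mL ÷ 100 = 41.808 g
cyanocobalamin: 0.197 mg/L × 4.02 L = 0.792 mg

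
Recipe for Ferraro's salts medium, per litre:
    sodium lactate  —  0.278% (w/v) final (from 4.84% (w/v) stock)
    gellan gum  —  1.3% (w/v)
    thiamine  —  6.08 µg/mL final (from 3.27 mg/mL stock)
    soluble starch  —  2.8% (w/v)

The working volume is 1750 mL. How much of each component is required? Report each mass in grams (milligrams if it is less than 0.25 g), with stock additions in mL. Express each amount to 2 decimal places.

sodium lactate 100.52 mL; gellan gum 22.75 g; thiamine 3.25 mL; soluble starch 49.00 g

Scale factor relative to 1 L: 1.75.
sodium lactate: V = C2·V2/C1 = 0.278% ÷ 4.84% × 1750 mL = 100.52 mL
gellan gum: 1.3% w/v = 13 g/L → 13 × 1.75 L = 22.75 g
thiamine: V = C2·V2/C1 = 6.08 µg/mL × 1750 mL ÷ 3270 µg/mL = 3.25 mL
soluble starch: 2.8% w/v = 28 g/L → 28 × 1.75 L = 49.00 g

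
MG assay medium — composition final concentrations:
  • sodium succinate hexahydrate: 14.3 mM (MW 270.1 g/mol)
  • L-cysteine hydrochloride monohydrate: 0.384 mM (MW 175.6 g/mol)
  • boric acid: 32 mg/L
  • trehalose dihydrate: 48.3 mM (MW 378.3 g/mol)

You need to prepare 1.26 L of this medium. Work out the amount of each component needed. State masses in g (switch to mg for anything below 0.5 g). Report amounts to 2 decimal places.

sodium succinate hexahydrate 4.87 g; L-cysteine hydrochloride monohydrate 84.96 mg; boric acid 40.32 mg; trehalose dihydrate 23.02 g

Working volume: 1.26 L.
sodium succinate hexahydrate: 14.3 mmol/L × 270.1 g/mol × 1.26 L ÷ 1000 = 4.87 g
L-cysteine hydrochloride monohydrate: 0.384 mmol/L × 175.6 mg/mmol × 1.26 L = 84.96 mg
boric acid: 32 mg/L × 1.26 L = 40.32 mg
trehalose dihydrate: 48.3 mmol/L × 378.3 g/mol × 1.26 L ÷ 1000 = 23.02 g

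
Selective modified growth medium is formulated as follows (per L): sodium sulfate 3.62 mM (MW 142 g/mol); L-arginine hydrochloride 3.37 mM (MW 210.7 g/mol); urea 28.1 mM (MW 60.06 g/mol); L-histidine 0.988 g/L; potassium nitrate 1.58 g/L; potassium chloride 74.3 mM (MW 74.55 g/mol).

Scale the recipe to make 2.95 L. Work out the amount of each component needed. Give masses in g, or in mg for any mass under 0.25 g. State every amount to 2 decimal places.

sodium sulfate 1.52 g; L-arginine hydrochloride 2.09 g; urea 4.98 g; L-histidine 2.91 g; potassium nitrate 4.66 g; potassium chloride 16.34 g

Scale factor relative to 1 L: 2.95.
sodium sulfate: 3.62 mmol/L × 142 g/mol × 2.95 L ÷ 1000 = 1.52 g
L-arginine hydrochloride: 3.37 mmol/L × 210.7 g/mol × 2.95 L ÷ 1000 = 2.09 g
urea: 28.1 mmol/L × 60.06 g/mol × 2.95 L ÷ 1000 = 4.98 g
L-histidine: 0.988 g/L × 2.95 L = 2.91 g
potassium nitrate: 1.58 g/L × 2.95 L = 4.66 g
potassium chloride: 74.3 mmol/L × 74.55 g/mol × 2.95 L ÷ 1000 = 16.34 g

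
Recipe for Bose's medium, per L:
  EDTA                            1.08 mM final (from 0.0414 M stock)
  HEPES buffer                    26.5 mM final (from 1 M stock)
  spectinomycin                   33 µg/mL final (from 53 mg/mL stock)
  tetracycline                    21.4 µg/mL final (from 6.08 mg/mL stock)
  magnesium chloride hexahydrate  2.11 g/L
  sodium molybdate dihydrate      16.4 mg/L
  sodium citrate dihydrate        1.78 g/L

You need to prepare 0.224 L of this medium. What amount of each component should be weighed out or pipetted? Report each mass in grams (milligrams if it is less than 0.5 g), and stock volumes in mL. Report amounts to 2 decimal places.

Working volume: 0.224 L.
EDTA: C1V1 = C2V2 → 1.08 mM × 224 mL ÷ 41.4 mM = 5.84 mL
HEPES buffer: C1V1 = C2V2 → 26.5 mM × 224 mL ÷ 1000 mM = 5.94 mL
spectinomycin: C1V1 = C2V2 → 33 µg/mL × 224 mL ÷ 53000 µg/mL = 0.14 mL
tetracycline: dilute stock: 21.4 µg/mL × 224 mL ÷ 6080 µg/mL = 0.79 mL
magnesium chloride hexahydrate: 2.11 g/L × 0.224 L = 0.47264 g = 472.64 mg
sodium molybdate dihydrate: 16.4 mg/L × 0.224 L = 3.67 mg
sodium citrate dihydrate: 1.78 g/L × 0.224 L = 0.39872 g = 398.72 mg

EDTA 5.84 mL; HEPES buffer 5.94 mL; spectinomycin 0.14 mL; tetracycline 0.79 mL; magnesium chloride hexahydrate 472.64 mg; sodium molybdate dihydrate 3.67 mg; sodium citrate dihydrate 398.72 mg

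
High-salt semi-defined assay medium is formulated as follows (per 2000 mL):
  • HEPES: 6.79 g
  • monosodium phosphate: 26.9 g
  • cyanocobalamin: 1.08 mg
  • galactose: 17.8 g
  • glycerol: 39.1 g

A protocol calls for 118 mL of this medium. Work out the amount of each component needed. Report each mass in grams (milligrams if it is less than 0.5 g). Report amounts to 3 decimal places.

Ratio of target to recipe volume: 118 / 2000 = 0.059.
HEPES: 6.79 g × (118 mL / 2000 mL) = 0.40061 g = 400.610 mg
monosodium phosphate: 26.9 g × (118 mL / 2000 mL) = 1.587 g
cyanocobalamin: 1.08 mg × (118 mL / 2000 mL) = 0.064 mg
galactose: 17.8 g × (118 mL / 2000 mL) = 1.050 g
glycerol: 39.1 g × (118 mL / 2000 mL) = 2.307 g

HEPES 400.610 mg; monosodium phosphate 1.587 g; cyanocobalamin 0.064 mg; galactose 1.050 g; glycerol 2.307 g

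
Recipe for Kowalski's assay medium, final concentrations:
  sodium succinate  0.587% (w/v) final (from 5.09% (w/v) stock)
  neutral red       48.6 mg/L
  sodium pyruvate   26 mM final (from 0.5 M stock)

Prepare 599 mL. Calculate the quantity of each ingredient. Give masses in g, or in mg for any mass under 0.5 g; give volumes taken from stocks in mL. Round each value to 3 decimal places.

sodium succinate 69.079 mL; neutral red 29.111 mg; sodium pyruvate 31.148 mL

Target volume = 599 mL = 0.599 L.
sodium succinate: C1V1 = C2V2 → 0.587% ÷ 5.09% × 599 mL = 69.079 mL
neutral red: 48.6 mg/L × 0.599 L = 29.111 mg
sodium pyruvate: C1V1 = C2V2 → 26 mM × 599 mL ÷ 500 mM = 31.148 mL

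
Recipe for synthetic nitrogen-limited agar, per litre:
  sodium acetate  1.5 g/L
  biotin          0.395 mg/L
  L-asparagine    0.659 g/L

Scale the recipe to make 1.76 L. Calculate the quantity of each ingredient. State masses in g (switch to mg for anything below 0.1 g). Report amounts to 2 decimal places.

sodium acetate 2.64 g; biotin 0.70 mg; L-asparagine 1.16 g

Scale factor relative to 1 L: 1.76.
sodium acetate: 1.5 g/L × 1.76 L = 2.64 g
biotin: 0.395 mg/L × 1.76 L = 0.70 mg
L-asparagine: 0.659 g/L × 1.76 L = 1.16 g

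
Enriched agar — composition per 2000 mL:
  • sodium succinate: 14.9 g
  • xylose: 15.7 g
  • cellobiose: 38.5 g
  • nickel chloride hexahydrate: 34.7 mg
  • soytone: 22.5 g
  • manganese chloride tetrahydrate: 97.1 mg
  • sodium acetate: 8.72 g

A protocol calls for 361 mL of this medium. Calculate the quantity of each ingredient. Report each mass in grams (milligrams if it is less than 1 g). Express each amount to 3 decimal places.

Ratio of target to recipe volume: 361 / 2000 = 0.1805.
sodium succinate: 14.9 g × (361 mL / 2000 mL) = 2.689 g
xylose: 15.7 g × (361 mL / 2000 mL) = 2.834 g
cellobiose: 38.5 g × (361 mL / 2000 mL) = 6.949 g
nickel chloride hexahydrate: 34.7 mg × (361 mL / 2000 mL) = 6.263 mg
soytone: 22.5 g × (361 mL / 2000 mL) = 4.061 g
manganese chloride tetrahydrate: 97.1 mg × (361 mL / 2000 mL) = 17.527 mg
sodium acetate: 8.72 g × (361 mL / 2000 mL) = 1.574 g

sodium succinate 2.689 g; xylose 2.834 g; cellobiose 6.949 g; nickel chloride hexahydrate 6.263 mg; soytone 4.061 g; manganese chloride tetrahydrate 17.527 mg; sodium acetate 1.574 g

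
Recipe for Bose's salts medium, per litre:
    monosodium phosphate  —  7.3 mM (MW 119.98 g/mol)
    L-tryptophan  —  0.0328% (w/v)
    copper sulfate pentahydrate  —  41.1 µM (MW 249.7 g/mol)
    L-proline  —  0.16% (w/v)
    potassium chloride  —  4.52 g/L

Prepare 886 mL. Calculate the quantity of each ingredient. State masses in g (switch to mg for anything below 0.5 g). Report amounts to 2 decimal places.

Scale factor relative to 1 L: 0.886.
monosodium phosphate: 7.3 mmol/L × 119.98 g/mol × 0.886 L ÷ 1000 = 0.78 g
L-tryptophan: 0.0328 g per 100 mL × 886 mL ÷ 100 = 0.290608 g = 290.61 mg
copper sulfate pentahydrate: 41.1 µmol/L × 249.7 g/mol × 0.886 L ÷ 1000 = 9.09 mg
L-proline: 0.16% w/v = 1.6 g/L → 1.6 × 0.886 L = 1.42 g
potassium chloride: 4.52 g/L × 0.886 L = 4.00 g

monosodium phosphate 0.78 g; L-tryptophan 290.61 mg; copper sulfate pentahydrate 9.09 mg; L-proline 1.42 g; potassium chloride 4.00 g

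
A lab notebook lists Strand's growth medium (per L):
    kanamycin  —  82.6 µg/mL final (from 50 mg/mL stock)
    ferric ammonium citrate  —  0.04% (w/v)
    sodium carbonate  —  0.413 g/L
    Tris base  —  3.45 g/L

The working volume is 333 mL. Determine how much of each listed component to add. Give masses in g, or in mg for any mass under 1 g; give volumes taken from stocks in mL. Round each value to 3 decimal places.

Scale factor relative to 1 L: 0.333.
kanamycin: V = C2·V2/C1 = 82.6 µg/mL × 333 mL ÷ 50000 µg/mL = 0.550 mL
ferric ammonium citrate: 0.04 g per 100 mL × 333 mL ÷ 100 = 0.1332 g = 133.200 mg
sodium carbonate: 0.413 g/L × 0.333 L = 0.137529 g = 137.529 mg
Tris base: 3.45 g/L × 0.333 L = 1.149 g

kanamycin 0.550 mL; ferric ammonium citrate 133.200 mg; sodium carbonate 137.529 mg; Tris base 1.149 g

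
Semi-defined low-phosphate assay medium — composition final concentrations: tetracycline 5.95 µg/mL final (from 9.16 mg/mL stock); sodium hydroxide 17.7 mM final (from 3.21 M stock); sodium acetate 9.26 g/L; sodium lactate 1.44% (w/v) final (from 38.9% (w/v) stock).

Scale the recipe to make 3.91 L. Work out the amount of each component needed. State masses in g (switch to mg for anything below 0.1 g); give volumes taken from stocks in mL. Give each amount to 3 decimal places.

tetracycline 2.540 mL; sodium hydroxide 21.560 mL; sodium acetate 36.207 g; sodium lactate 144.740 mL

Scale factor relative to 1 L: 3.91.
tetracycline: V = C2·V2/C1 = 5.95 µg/mL × 3910 mL ÷ 9160 µg/mL = 2.540 mL
sodium hydroxide: dilute stock: 17.7 mM × 3910 mL ÷ 3210 mM = 21.560 mL
sodium acetate: 9.26 g/L × 3.91 L = 36.207 g
sodium lactate: V = C2·V2/C1 = 1.44% ÷ 38.9% × 3910 mL = 144.740 mL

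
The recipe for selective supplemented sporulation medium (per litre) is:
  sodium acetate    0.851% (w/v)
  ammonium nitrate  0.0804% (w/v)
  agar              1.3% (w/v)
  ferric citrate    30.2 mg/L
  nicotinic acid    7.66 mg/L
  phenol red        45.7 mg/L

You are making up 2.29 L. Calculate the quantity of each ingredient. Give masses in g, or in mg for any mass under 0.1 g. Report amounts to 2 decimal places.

Working volume: 2.29 L.
sodium acetate: 0.851% w/v = 8.51 g/L → 8.51 × 2.29 L = 19.49 g
ammonium nitrate: 0.0804% w/v = 0.804 g/L → 0.804 × 2.29 L = 1.84 g
agar: 1.3% w/v = 13 g/L → 13 × 2.29 L = 29.77 g
ferric citrate: 30.2 mg/L × 2.29 L = 69.16 mg
nicotinic acid: 7.66 mg/L × 2.29 L = 17.54 mg
phenol red: 45.7 mg/L × 2.29 L = 104.653 mg = 0.10 g

sodium acetate 19.49 g; ammonium nitrate 1.84 g; agar 29.77 g; ferric citrate 69.16 mg; nicotinic acid 17.54 mg; phenol red 0.10 g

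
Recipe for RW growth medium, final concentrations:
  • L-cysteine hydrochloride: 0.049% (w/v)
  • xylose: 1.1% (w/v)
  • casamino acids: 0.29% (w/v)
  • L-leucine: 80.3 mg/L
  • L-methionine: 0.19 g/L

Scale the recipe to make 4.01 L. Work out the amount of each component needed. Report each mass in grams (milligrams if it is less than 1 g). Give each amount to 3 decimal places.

L-cysteine hydrochloride 1.965 g; xylose 44.110 g; casamino acids 11.629 g; L-leucine 322.003 mg; L-methionine 761.900 mg

Scale factor relative to 1 L: 4.01.
L-cysteine hydrochloride: 0.049 g per 100 mL × 4010 mL ÷ 100 = 1.965 g
xylose: 1.1% w/v = 11 g/L → 11 × 4.01 L = 44.110 g
casamino acids: 0.29 g per 100 mL × 4010 mL ÷ 100 = 11.629 g
L-leucine: 80.3 mg/L × 4.01 L = 322.003 mg
L-methionine: 0.19 g/L × 4.01 L = 0.7619 g = 761.900 mg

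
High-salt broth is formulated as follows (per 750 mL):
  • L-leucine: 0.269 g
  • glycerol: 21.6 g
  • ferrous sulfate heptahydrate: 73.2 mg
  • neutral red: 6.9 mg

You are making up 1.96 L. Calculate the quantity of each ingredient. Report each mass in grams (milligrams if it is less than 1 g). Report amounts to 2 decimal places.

L-leucine 702.99 mg; glycerol 56.45 g; ferrous sulfate heptahydrate 191.30 mg; neutral red 18.03 mg

Scale factor = 1960 mL / 750 mL = 2.61333.
L-leucine: 0.269 g × (1960 mL / 750 mL) = 0.702987 g = 702.99 mg
glycerol: 21.6 g × (1960 mL / 750 mL) = 56.45 g
ferrous sulfate heptahydrate: 73.2 mg × (1960 mL / 750 mL) = 191.30 mg
neutral red: 6.9 mg × (1960 mL / 750 mL) = 18.03 mg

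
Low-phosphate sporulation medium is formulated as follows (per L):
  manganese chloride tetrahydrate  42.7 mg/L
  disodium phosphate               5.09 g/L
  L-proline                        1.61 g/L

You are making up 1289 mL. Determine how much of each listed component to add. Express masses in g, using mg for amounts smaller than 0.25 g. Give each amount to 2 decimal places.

Working volume: 1289 mL = 1.289 L.
manganese chloride tetrahydrate: 42.7 mg/L × 1.289 L = 55.04 mg
disodium phosphate: 5.09 g/L × 1.289 L = 6.56 g
L-proline: 1.61 g/L × 1.289 L = 2.08 g

manganese chloride tetrahydrate 55.04 mg; disodium phosphate 6.56 g; L-proline 2.08 g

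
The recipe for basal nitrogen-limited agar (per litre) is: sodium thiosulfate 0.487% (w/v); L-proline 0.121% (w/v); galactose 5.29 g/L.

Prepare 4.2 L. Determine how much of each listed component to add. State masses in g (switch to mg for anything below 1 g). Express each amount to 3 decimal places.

sodium thiosulfate 20.454 g; L-proline 5.082 g; galactose 22.218 g

Scale factor relative to 1 L: 4.2.
sodium thiosulfate: 0.487% w/v = 4.87 g/L → 4.87 × 4.2 L = 20.454 g
L-proline: 0.121 g per 100 mL × 4200 mL ÷ 100 = 5.082 g
galactose: 5.29 g/L × 4.2 L = 22.218 g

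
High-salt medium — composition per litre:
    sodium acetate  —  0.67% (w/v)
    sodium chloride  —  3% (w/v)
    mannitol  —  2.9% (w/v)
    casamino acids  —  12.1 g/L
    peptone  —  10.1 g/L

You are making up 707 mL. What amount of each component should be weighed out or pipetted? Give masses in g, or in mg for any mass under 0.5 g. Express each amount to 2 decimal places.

Scale factor relative to 1 L: 0.707.
sodium acetate: 0.67 g per 100 mL × 707 mL ÷ 100 = 4.74 g
sodium chloride: 3 g per 100 mL × 707 mL ÷ 100 = 21.21 g
mannitol: 2.9 g per 100 mL × 707 mL ÷ 100 = 20.50 g
casamino acids: 12.1 g/L × 0.707 L = 8.55 g
peptone: 10.1 g/L × 0.707 L = 7.14 g

sodium acetate 4.74 g; sodium chloride 21.21 g; mannitol 20.50 g; casamino acids 8.55 g; peptone 7.14 g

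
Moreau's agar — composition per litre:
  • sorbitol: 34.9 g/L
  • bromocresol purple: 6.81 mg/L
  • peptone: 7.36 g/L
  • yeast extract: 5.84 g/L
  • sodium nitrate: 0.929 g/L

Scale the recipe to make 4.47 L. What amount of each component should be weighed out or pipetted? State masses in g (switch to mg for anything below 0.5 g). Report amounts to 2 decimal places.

Working volume: 4.47 L.
sorbitol: 34.9 g/L × 4.47 L = 156.00 g
bromocresol purple: 6.81 mg/L × 4.47 L = 30.44 mg
peptone: 7.36 g/L × 4.47 L = 32.90 g
yeast extract: 5.84 g/L × 4.47 L = 26.10 g
sodium nitrate: 0.929 g/L × 4.47 L = 4.15 g

sorbitol 156.00 g; bromocresol purple 30.44 mg; peptone 32.90 g; yeast extract 26.10 g; sodium nitrate 4.15 g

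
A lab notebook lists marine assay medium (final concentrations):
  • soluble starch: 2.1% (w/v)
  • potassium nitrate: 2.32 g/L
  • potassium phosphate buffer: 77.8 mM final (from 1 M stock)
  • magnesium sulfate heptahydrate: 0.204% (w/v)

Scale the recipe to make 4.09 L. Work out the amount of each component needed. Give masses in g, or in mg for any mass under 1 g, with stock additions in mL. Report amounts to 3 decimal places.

soluble starch 85.890 g; potassium nitrate 9.489 g; potassium phosphate buffer 318.202 mL; magnesium sulfate heptahydrate 8.344 g

Working volume: 4.09 L.
soluble starch: 2.1 g per 100 mL × 4090 mL ÷ 100 = 85.890 g
potassium nitrate: 2.32 g/L × 4.09 L = 9.489 g
potassium phosphate buffer: V = C2·V2/C1 = 77.8 mM × 4090 mL ÷ 1000 mM = 318.202 mL
magnesium sulfate heptahydrate: 0.204% w/v = 2.04 g/L → 2.04 × 4.09 L = 8.344 g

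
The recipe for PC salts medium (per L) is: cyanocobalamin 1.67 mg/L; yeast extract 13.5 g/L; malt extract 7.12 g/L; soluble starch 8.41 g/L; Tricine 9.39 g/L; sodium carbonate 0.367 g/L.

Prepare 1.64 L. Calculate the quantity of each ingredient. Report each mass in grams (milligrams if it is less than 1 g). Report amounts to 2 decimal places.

cyanocobalamin 2.74 mg; yeast extract 22.14 g; malt extract 11.68 g; soluble starch 13.79 g; Tricine 15.40 g; sodium carbonate 601.88 mg

Scale factor relative to 1 L: 1.64.
cyanocobalamin: 1.67 mg/L × 1.64 L = 2.74 mg
yeast extract: 13.5 g/L × 1.64 L = 22.14 g
malt extract: 7.12 g/L × 1.64 L = 11.68 g
soluble starch: 8.41 g/L × 1.64 L = 13.79 g
Tricine: 9.39 g/L × 1.64 L = 15.40 g
sodium carbonate: 0.367 g/L × 1.64 L = 0.60188 g = 601.88 mg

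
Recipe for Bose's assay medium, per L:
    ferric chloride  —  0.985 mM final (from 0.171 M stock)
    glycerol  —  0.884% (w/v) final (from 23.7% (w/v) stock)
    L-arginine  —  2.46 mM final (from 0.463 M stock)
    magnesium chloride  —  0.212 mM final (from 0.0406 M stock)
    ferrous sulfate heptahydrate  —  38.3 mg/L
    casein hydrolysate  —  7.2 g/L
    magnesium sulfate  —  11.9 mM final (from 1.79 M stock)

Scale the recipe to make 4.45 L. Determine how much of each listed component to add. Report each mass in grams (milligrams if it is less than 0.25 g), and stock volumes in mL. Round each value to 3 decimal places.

Working volume: 4.45 L.
ferric chloride: C1V1 = C2V2 → 0.985 mM × 4450 mL ÷ 171 mM = 25.633 mL
glycerol: V = C2·V2/C1 = 0.884% ÷ 23.7% × 4450 mL = 165.983 mL
L-arginine: V = C2·V2/C1 = 2.46 mM × 4450 mL ÷ 463 mM = 23.644 mL
magnesium chloride: dilute stock: 0.212 mM × 4450 mL ÷ 40.6 mM = 23.236 mL
ferrous sulfate heptahydrate: 38.3 mg/L × 4.45 L = 170.435 mg
casein hydrolysate: 7.2 g/L × 4.45 L = 32.040 g
magnesium sulfate: dilute stock: 11.9 mM × 4450 mL ÷ 1790 mM = 29.584 mL

ferric chloride 25.633 mL; glycerol 165.983 mL; L-arginine 23.644 mL; magnesium chloride 23.236 mL; ferrous sulfate heptahydrate 170.435 mg; casein hydrolysate 32.040 g; magnesium sulfate 29.584 mL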